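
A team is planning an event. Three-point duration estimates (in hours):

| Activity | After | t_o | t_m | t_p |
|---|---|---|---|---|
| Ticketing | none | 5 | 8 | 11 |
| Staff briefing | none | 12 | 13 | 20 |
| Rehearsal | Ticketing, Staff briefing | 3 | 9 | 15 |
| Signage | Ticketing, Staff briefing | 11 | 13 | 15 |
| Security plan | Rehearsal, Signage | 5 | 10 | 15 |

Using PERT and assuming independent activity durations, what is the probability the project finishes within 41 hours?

0.963

te_Ticketing = (5 + 4·8 + 11)/6 = 48/6 = 8; σ²_Ticketing = ((11−5)/6)² = 1.000
te_Staff briefing = (12 + 4·13 + 20)/6 = 84/6 = 14; σ²_Staff briefing = ((20−12)/6)² = 1.778
te_Rehearsal = (3 + 4·9 + 15)/6 = 54/6 = 9; σ²_Rehearsal = ((15−3)/6)² = 4.000
te_Signage = (11 + 4·13 + 15)/6 = 78/6 = 13; σ²_Signage = ((15−11)/6)² = 0.444
te_Security plan = (5 + 4·10 + 15)/6 = 60/6 = 10; σ²_Security plan = ((15−5)/6)² = 2.778

Forward pass:
ES_Ticketing = 0; EF_Ticketing = 8
ES_Staff briefing = 0; EF_Staff briefing = 14
ES_Rehearsal = max(EF_Ticketing=8, EF_Staff briefing=14) = 14; EF_Rehearsal = 14+9 = 23
ES_Signage = max(EF_Ticketing=8, EF_Staff briefing=14) = 14; EF_Signage = 14+13 = 27
ES_Security plan = max(EF_Rehearsal=23, EF_Signage=27) = 27; EF_Security plan = 27+10 = 37
Expected project duration μ = 37 hours. Critical path: Staff briefing → Signage → Security plan.

Variance along critical path = 1.778 + 0.444 + 2.778 = 5.000; σ = √5.000 = 2.236 hours.
Z = (41 − 37) / 2.236 = 1.789
P(T ≤ 41) = Φ(1.789) ≈ 0.963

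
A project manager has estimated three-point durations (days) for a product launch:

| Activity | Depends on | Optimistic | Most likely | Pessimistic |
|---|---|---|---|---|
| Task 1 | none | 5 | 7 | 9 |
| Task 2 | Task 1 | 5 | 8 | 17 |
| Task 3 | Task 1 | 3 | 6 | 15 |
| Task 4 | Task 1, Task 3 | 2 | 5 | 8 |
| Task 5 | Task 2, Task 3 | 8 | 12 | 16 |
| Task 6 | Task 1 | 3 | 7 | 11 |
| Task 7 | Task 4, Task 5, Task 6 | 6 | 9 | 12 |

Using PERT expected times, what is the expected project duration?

te_Task 1 = (5 + 4·7 + 9)/6 = 42/6 = 7
te_Task 2 = (5 + 4·8 + 17)/6 = 54/6 = 9
te_Task 3 = (3 + 4·6 + 15)/6 = 42/6 = 7
te_Task 4 = (2 + 4·5 + 8)/6 = 30/6 = 5
te_Task 5 = (8 + 4·12 + 16)/6 = 72/6 = 12
te_Task 6 = (3 + 4·7 + 11)/6 = 42/6 = 7
te_Task 7 = (6 + 4·9 + 12)/6 = 54/6 = 9

Forward pass:
ES_Task 1 = 0; EF_Task 1 = 7
ES_Task 2 = 7; EF_Task 2 = 7+9 = 16
ES_Task 3 = 7; EF_Task 3 = 7+7 = 14
ES_Task 4 = max(EF_Task 1=7, EF_Task 3=14) = 14; EF_Task 4 = 14+5 = 19
ES_Task 5 = max(EF_Task 2=16, EF_Task 3=14) = 16; EF_Task 5 = 16+12 = 28
ES_Task 6 = 7; EF_Task 6 = 7+7 = 14
ES_Task 7 = max(EF_Task 4=19, EF_Task 5=28, EF_Task 6=14) = 28; EF_Task 7 = 28+9 = 37
Expected project duration μ = 37 days. Critical path: Task 1 → Task 2 → Task 5 → Task 7.

37 days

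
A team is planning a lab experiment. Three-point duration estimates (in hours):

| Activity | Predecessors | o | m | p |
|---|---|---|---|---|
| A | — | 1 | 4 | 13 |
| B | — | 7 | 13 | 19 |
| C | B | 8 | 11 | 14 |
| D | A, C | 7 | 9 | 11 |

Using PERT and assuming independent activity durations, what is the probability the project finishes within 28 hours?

te_A = (1 + 4·4 + 13)/6 = 30/6 = 5; σ²_A = ((13−1)/6)² = 4.000
te_B = (7 + 4·13 + 19)/6 = 78/6 = 13; σ²_B = ((19−7)/6)² = 4.000
te_C = (8 + 4·11 + 14)/6 = 66/6 = 11; σ²_C = ((14−8)/6)² = 1.000
te_D = (7 + 4·9 + 11)/6 = 54/6 = 9; σ²_D = ((11−7)/6)² = 0.444

Forward pass:
ES_A = 0; EF_A = 5
ES_B = 0; EF_B = 13
ES_C = 13; EF_C = 13+11 = 24
ES_D = max(EF_A=5, EF_C=24) = 24; EF_D = 24+9 = 33
Expected project duration μ = 33 hours. Critical path: B → C → D.

Variance along critical path = 4.000 + 1.000 + 0.444 = 5.444; σ = √5.444 = 2.333 hours.
Z = (28 − 33) / 2.333 = -2.143
P(T ≤ 28) = Φ(-2.143) ≈ 0.016

0.016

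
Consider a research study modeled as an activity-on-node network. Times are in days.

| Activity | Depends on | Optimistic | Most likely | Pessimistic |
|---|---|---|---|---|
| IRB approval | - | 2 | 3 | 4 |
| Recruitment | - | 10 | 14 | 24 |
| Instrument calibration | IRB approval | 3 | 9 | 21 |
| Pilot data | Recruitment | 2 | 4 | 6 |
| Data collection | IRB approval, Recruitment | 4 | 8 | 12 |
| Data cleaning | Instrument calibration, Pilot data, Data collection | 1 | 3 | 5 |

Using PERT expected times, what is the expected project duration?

26 days

te_IRB approval = (2 + 4·3 + 4)/6 = 18/6 = 3
te_Recruitment = (10 + 4·14 + 24)/6 = 90/6 = 15
te_Instrument calibration = (3 + 4·9 + 21)/6 = 60/6 = 10
te_Pilot data = (2 + 4·4 + 6)/6 = 24/6 = 4
te_Data collection = (4 + 4·8 + 12)/6 = 48/6 = 8
te_Data cleaning = (1 + 4·3 + 5)/6 = 18/6 = 3

Forward pass:
ES_IRB approval = 0; EF_IRB approval = 3
ES_Recruitment = 0; EF_Recruitment = 15
ES_Instrument calibration = 3; EF_Instrument calibration = 3+10 = 13
ES_Pilot data = 15; EF_Pilot data = 15+4 = 19
ES_Data collection = max(EF_IRB approval=3, EF_Recruitment=15) = 15; EF_Data collection = 15+8 = 23
ES_Data cleaning = max(EF_Instrument calibration=13, EF_Pilot data=19, EF_Data collection=23) = 23; EF_Data cleaning = 23+3 = 26
Expected project duration μ = 26 days. Critical path: Recruitment → Data collection → Data cleaning.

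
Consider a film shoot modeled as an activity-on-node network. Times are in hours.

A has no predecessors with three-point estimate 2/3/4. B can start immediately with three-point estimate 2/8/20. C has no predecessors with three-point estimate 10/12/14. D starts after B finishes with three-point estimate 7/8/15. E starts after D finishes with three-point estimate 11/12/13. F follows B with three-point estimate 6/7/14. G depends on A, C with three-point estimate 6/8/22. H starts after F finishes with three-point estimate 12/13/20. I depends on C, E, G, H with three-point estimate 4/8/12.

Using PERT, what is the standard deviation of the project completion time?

3.79 hours

te_A = (2 + 4·3 + 4)/6 = 18/6 = 3; σ²_A = ((4−2)/6)² = 0.111
te_B = (2 + 4·8 + 20)/6 = 54/6 = 9; σ²_B = ((20−2)/6)² = 9.000
te_C = (10 + 4·12 + 14)/6 = 72/6 = 12; σ²_C = ((14−10)/6)² = 0.444
te_D = (7 + 4·8 + 15)/6 = 54/6 = 9; σ²_D = ((15−7)/6)² = 1.778
te_E = (11 + 4·12 + 13)/6 = 72/6 = 12; σ²_E = ((13−11)/6)² = 0.111
te_F = (6 + 4·7 + 14)/6 = 48/6 = 8; σ²_F = ((14−6)/6)² = 1.778
te_G = (6 + 4·8 + 22)/6 = 60/6 = 10; σ²_G = ((22−6)/6)² = 7.111
te_H = (12 + 4·13 + 20)/6 = 84/6 = 14; σ²_H = ((20−12)/6)² = 1.778
te_I = (4 + 4·8 + 12)/6 = 48/6 = 8; σ²_I = ((12−4)/6)² = 1.778

Forward pass:
ES_A = 0; EF_A = 3
ES_B = 0; EF_B = 9
ES_C = 0; EF_C = 12
ES_D = 9; EF_D = 9+9 = 18
ES_E = 18; EF_E = 18+12 = 30
ES_F = 9; EF_F = 9+8 = 17
ES_G = max(EF_A=3, EF_C=12) = 12; EF_G = 12+10 = 22
ES_H = 17; EF_H = 17+14 = 31
ES_I = max(EF_C=12, EF_E=30, EF_G=22, EF_H=31) = 31; EF_I = 31+8 = 39
Expected project duration μ = 39 hours. Critical path: B → F → H → I.

Variance along critical path = 9.000 + 1.778 + 1.778 + 1.778 = 14.333
σ = √14.333 = 3.786 hours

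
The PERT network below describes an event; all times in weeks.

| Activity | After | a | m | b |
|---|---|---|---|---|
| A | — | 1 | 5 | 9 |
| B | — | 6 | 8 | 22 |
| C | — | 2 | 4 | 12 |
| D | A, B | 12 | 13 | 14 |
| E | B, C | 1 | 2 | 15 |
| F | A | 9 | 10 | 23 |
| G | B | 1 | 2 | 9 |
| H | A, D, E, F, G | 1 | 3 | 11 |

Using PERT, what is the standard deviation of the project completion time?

te_A = (1 + 4·5 + 9)/6 = 30/6 = 5; σ²_A = ((9−1)/6)² = 1.778
te_B = (6 + 4·8 + 22)/6 = 60/6 = 10; σ²_B = ((22−6)/6)² = 7.111
te_C = (2 + 4·4 + 12)/6 = 30/6 = 5; σ²_C = ((12−2)/6)² = 2.778
te_D = (12 + 4·13 + 14)/6 = 78/6 = 13; σ²_D = ((14−12)/6)² = 0.111
te_E = (1 + 4·2 + 15)/6 = 24/6 = 4; σ²_E = ((15−1)/6)² = 5.444
te_F = (9 + 4·10 + 23)/6 = 72/6 = 12; σ²_F = ((23−9)/6)² = 5.444
te_G = (1 + 4·2 + 9)/6 = 18/6 = 3; σ²_G = ((9−1)/6)² = 1.778
te_H = (1 + 4·3 + 11)/6 = 24/6 = 4; σ²_H = ((11−1)/6)² = 2.778

Forward pass:
ES_A = 0; EF_A = 5
ES_B = 0; EF_B = 10
ES_C = 0; EF_C = 5
ES_D = max(EF_A=5, EF_B=10) = 10; EF_D = 10+13 = 23
ES_E = max(EF_B=10, EF_C=5) = 10; EF_E = 10+4 = 14
ES_F = 5; EF_F = 5+12 = 17
ES_G = 10; EF_G = 10+3 = 13
ES_H = max(EF_A=5, EF_D=23, EF_E=14, EF_F=17, EF_G=13) = 23; EF_H = 23+4 = 27
Expected project duration μ = 27 weeks. Critical path: B → D → H.

Variance along critical path = 7.111 + 0.111 + 2.778 = 10.000
σ = √10.000 = 3.162 weeks

3.16 weeks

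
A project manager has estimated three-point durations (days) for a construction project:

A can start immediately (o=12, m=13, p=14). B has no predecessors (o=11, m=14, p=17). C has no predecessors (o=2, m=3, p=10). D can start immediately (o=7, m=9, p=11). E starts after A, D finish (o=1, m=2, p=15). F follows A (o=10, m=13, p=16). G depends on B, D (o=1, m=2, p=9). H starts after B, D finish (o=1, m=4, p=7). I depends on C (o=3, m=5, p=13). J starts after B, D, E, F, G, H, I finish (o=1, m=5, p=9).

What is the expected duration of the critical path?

31 days

te_A = (12 + 4·13 + 14)/6 = 78/6 = 13
te_B = (11 + 4·14 + 17)/6 = 84/6 = 14
te_C = (2 + 4·3 + 10)/6 = 24/6 = 4
te_D = (7 + 4·9 + 11)/6 = 54/6 = 9
te_E = (1 + 4·2 + 15)/6 = 24/6 = 4
te_F = (10 + 4·13 + 16)/6 = 78/6 = 13
te_G = (1 + 4·2 + 9)/6 = 18/6 = 3
te_H = (1 + 4·4 + 7)/6 = 24/6 = 4
te_I = (3 + 4·5 + 13)/6 = 36/6 = 6
te_J = (1 + 4·5 + 9)/6 = 30/6 = 5

Forward pass:
ES_A = 0; EF_A = 13
ES_B = 0; EF_B = 14
ES_C = 0; EF_C = 4
ES_D = 0; EF_D = 9
ES_E = max(EF_A=13, EF_D=9) = 13; EF_E = 13+4 = 17
ES_F = 13; EF_F = 13+13 = 26
ES_G = max(EF_B=14, EF_D=9) = 14; EF_G = 14+3 = 17
ES_H = max(EF_B=14, EF_D=9) = 14; EF_H = 14+4 = 18
ES_I = 4; EF_I = 4+6 = 10
ES_J = max(EF_B=14, EF_D=9, EF_E=17, EF_F=26, EF_G=17, EF_H=18, EF_I=10) = 26; EF_J = 26+5 = 31
Expected project duration μ = 31 days. Critical path: A → F → J.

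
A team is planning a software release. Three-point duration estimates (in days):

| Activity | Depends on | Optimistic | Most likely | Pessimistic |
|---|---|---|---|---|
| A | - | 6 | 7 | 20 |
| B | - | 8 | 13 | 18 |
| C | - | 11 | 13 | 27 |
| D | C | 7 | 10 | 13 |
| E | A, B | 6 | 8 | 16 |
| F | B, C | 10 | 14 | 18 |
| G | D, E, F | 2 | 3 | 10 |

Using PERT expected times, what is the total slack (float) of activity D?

te_A = (6 + 4·7 + 20)/6 = 54/6 = 9
te_B = (8 + 4·13 + 18)/6 = 78/6 = 13
te_C = (11 + 4·13 + 27)/6 = 90/6 = 15
te_D = (7 + 4·10 + 13)/6 = 60/6 = 10
te_E = (6 + 4·8 + 16)/6 = 54/6 = 9
te_F = (10 + 4·14 + 18)/6 = 84/6 = 14
te_G = (2 + 4·3 + 10)/6 = 24/6 = 4

Forward pass:
ES_A = 0; EF_A = 9
ES_B = 0; EF_B = 13
ES_C = 0; EF_C = 15
ES_D = 15; EF_D = 15+10 = 25
ES_E = max(EF_A=9, EF_B=13) = 13; EF_E = 13+9 = 22
ES_F = max(EF_B=13, EF_C=15) = 15; EF_F = 15+14 = 29
ES_G = max(EF_D=25, EF_E=22, EF_F=29) = 29; EF_G = 29+4 = 33
Expected project duration μ = 33 days. Critical path: C → F → G.

Backward pass:
LF_G = 33; LS_G = 33−4 = 29
LF_F = LS_G = 29; LS_F = 29−14 = 15
LF_E = LS_G = 29; LS_E = 29−9 = 20
LF_D = LS_G = 29; LS_D = 29−10 = 19
LF_C = min(LS_D=19, LS_F=15) = 15; LS_C = 15−15 = 0
LF_B = min(LS_E=20, LS_F=15) = 15; LS_B = 15−13 = 2
LF_A = LS_E = 20; LS_A = 20−9 = 11
Slack_D = LS_D − ES_D = 19 − 15 = 4

4 days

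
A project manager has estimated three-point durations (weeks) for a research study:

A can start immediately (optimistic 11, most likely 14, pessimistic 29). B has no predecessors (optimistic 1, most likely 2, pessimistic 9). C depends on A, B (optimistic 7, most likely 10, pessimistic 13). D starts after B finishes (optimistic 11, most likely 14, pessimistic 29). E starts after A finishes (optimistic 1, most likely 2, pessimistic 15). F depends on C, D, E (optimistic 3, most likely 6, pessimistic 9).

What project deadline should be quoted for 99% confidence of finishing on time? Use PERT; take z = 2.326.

te_A = (11 + 4·14 + 29)/6 = 96/6 = 16; σ²_A = ((29−11)/6)² = 9.000
te_B = (1 + 4·2 + 9)/6 = 18/6 = 3; σ²_B = ((9−1)/6)² = 1.778
te_C = (7 + 4·10 + 13)/6 = 60/6 = 10; σ²_C = ((13−7)/6)² = 1.000
te_D = (11 + 4·14 + 29)/6 = 96/6 = 16; σ²_D = ((29−11)/6)² = 9.000
te_E = (1 + 4·2 + 15)/6 = 24/6 = 4; σ²_E = ((15−1)/6)² = 5.444
te_F = (3 + 4·6 + 9)/6 = 36/6 = 6; σ²_F = ((9−3)/6)² = 1.000

Forward pass:
ES_A = 0; EF_A = 16
ES_B = 0; EF_B = 3
ES_C = max(EF_A=16, EF_B=3) = 16; EF_C = 16+10 = 26
ES_D = 3; EF_D = 3+16 = 19
ES_E = 16; EF_E = 16+4 = 20
ES_F = max(EF_C=26, EF_D=19, EF_E=20) = 26; EF_F = 26+6 = 32
Expected project duration μ = 32 weeks. Critical path: A → C → F.

Variance along critical path = 9.000 + 1.000 + 1.000 = 11.000; σ = 3.317 weeks.
D = μ + z·σ = 32 + 2.326·3.317 = 39.7 weeks

39.7 weeks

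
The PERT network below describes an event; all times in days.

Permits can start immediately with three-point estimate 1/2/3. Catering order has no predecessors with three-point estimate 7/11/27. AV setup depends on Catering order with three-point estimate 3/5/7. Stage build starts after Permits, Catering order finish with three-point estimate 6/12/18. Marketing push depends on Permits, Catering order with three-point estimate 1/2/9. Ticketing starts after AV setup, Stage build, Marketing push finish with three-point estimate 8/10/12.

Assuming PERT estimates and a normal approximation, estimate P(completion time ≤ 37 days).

0.694

te_Permits = (1 + 4·2 + 3)/6 = 12/6 = 2; σ²_Permits = ((3−1)/6)² = 0.111
te_Catering order = (7 + 4·11 + 27)/6 = 78/6 = 13; σ²_Catering order = ((27−7)/6)² = 11.111
te_AV setup = (3 + 4·5 + 7)/6 = 30/6 = 5; σ²_AV setup = ((7−3)/6)² = 0.444
te_Stage build = (6 + 4·12 + 18)/6 = 72/6 = 12; σ²_Stage build = ((18−6)/6)² = 4.000
te_Marketing push = (1 + 4·2 + 9)/6 = 18/6 = 3; σ²_Marketing push = ((9−1)/6)² = 1.778
te_Ticketing = (8 + 4·10 + 12)/6 = 60/6 = 10; σ²_Ticketing = ((12−8)/6)² = 0.444

Forward pass:
ES_Permits = 0; EF_Permits = 2
ES_Catering order = 0; EF_Catering order = 13
ES_AV setup = 13; EF_AV setup = 13+5 = 18
ES_Stage build = max(EF_Permits=2, EF_Catering order=13) = 13; EF_Stage build = 13+12 = 25
ES_Marketing push = max(EF_Permits=2, EF_Catering order=13) = 13; EF_Marketing push = 13+3 = 16
ES_Ticketing = max(EF_AV setup=18, EF_Stage build=25, EF_Marketing push=16) = 25; EF_Ticketing = 25+10 = 35
Expected project duration μ = 35 days. Critical path: Catering order → Stage build → Ticketing.

Variance along critical path = 11.111 + 4.000 + 0.444 = 15.556; σ = √15.556 = 3.944 days.
Z = (37 − 35) / 3.944 = 0.507
P(T ≤ 37) = Φ(0.507) ≈ 0.694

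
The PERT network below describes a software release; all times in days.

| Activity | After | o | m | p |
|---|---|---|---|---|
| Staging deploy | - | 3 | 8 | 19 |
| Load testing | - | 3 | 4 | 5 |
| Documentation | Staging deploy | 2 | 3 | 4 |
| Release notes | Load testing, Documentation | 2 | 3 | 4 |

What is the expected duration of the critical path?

te_Staging deploy = (3 + 4·8 + 19)/6 = 54/6 = 9
te_Load testing = (3 + 4·4 + 5)/6 = 24/6 = 4
te_Documentation = (2 + 4·3 + 4)/6 = 18/6 = 3
te_Release notes = (2 + 4·3 + 4)/6 = 18/6 = 3

Forward pass:
ES_Staging deploy = 0; EF_Staging deploy = 9
ES_Load testing = 0; EF_Load testing = 4
ES_Documentation = 9; EF_Documentation = 9+3 = 12
ES_Release notes = max(EF_Load testing=4, EF_Documentation=12) = 12; EF_Release notes = 12+3 = 15
Expected project duration μ = 15 days. Critical path: Staging deploy → Documentation → Release notes.

15 days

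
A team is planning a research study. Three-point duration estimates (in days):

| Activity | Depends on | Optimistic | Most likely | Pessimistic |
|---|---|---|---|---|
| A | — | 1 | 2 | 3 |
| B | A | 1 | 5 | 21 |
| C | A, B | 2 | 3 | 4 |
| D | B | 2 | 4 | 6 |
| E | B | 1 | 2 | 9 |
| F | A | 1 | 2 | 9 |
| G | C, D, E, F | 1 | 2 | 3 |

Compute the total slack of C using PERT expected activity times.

te_A = (1 + 4·2 + 3)/6 = 12/6 = 2
te_B = (1 + 4·5 + 21)/6 = 42/6 = 7
te_C = (2 + 4·3 + 4)/6 = 18/6 = 3
te_D = (2 + 4·4 + 6)/6 = 24/6 = 4
te_E = (1 + 4·2 + 9)/6 = 18/6 = 3
te_F = (1 + 4·2 + 9)/6 = 18/6 = 3
te_G = (1 + 4·2 + 3)/6 = 12/6 = 2

Forward pass:
ES_A = 0; EF_A = 2
ES_B = 2; EF_B = 2+7 = 9
ES_C = max(EF_A=2, EF_B=9) = 9; EF_C = 9+3 = 12
ES_D = 9; EF_D = 9+4 = 13
ES_E = 9; EF_E = 9+3 = 12
ES_F = 2; EF_F = 2+3 = 5
ES_G = max(EF_C=12, EF_D=13, EF_E=12, EF_F=5) = 13; EF_G = 13+2 = 15
Expected project duration μ = 15 days. Critical path: A → B → D → G.

Backward pass:
LF_G = 15; LS_G = 15−2 = 13
LF_F = LS_G = 13; LS_F = 13−3 = 10
LF_E = LS_G = 13; LS_E = 13−3 = 10
LF_D = LS_G = 13; LS_D = 13−4 = 9
LF_C = LS_G = 13; LS_C = 13−3 = 10
LF_B = min(LS_C=10, LS_D=9, LS_E=10) = 9; LS_B = 9−7 = 2
LF_A = min(LS_B=2, LS_C=10, LS_F=10) = 2; LS_A = 2−2 = 0
Slack_C = LS_C − ES_C = 10 − 9 = 1

1 days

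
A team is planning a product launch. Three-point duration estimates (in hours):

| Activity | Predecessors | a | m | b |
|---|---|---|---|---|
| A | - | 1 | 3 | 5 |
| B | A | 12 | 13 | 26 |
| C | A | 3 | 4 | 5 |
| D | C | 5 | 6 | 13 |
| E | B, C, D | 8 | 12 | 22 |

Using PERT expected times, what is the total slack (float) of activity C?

4 hours

te_A = (1 + 4·3 + 5)/6 = 18/6 = 3
te_B = (12 + 4·13 + 26)/6 = 90/6 = 15
te_C = (3 + 4·4 + 5)/6 = 24/6 = 4
te_D = (5 + 4·6 + 13)/6 = 42/6 = 7
te_E = (8 + 4·12 + 22)/6 = 78/6 = 13

Forward pass:
ES_A = 0; EF_A = 3
ES_B = 3; EF_B = 3+15 = 18
ES_C = 3; EF_C = 3+4 = 7
ES_D = 7; EF_D = 7+7 = 14
ES_E = max(EF_B=18, EF_C=7, EF_D=14) = 18; EF_E = 18+13 = 31
Expected project duration μ = 31 hours. Critical path: A → B → E.

Backward pass:
LF_E = 31; LS_E = 31−13 = 18
LF_D = LS_E = 18; LS_D = 18−7 = 11
LF_C = min(LS_D=11, LS_E=18) = 11; LS_C = 11−4 = 7
LF_B = LS_E = 18; LS_B = 18−15 = 3
LF_A = min(LS_B=3, LS_C=7) = 3; LS_A = 3−3 = 0
Slack_C = LS_C − ES_C = 7 − 3 = 4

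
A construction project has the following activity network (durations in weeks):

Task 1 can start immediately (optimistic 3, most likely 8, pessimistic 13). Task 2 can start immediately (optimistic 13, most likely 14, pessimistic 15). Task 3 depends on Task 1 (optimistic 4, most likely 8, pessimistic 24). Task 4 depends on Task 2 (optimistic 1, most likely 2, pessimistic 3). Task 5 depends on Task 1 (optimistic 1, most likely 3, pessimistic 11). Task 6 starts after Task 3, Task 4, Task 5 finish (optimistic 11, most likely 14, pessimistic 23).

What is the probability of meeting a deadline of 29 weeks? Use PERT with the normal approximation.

te_Task 1 = (3 + 4·8 + 13)/6 = 48/6 = 8; σ²_Task 1 = ((13−3)/6)² = 2.778
te_Task 2 = (13 + 4·14 + 15)/6 = 84/6 = 14; σ²_Task 2 = ((15−13)/6)² = 0.111
te_Task 3 = (4 + 4·8 + 24)/6 = 60/6 = 10; σ²_Task 3 = ((24−4)/6)² = 11.111
te_Task 4 = (1 + 4·2 + 3)/6 = 12/6 = 2; σ²_Task 4 = ((3−1)/6)² = 0.111
te_Task 5 = (1 + 4·3 + 11)/6 = 24/6 = 4; σ²_Task 5 = ((11−1)/6)² = 2.778
te_Task 6 = (11 + 4·14 + 23)/6 = 90/6 = 15; σ²_Task 6 = ((23−11)/6)² = 4.000

Forward pass:
ES_Task 1 = 0; EF_Task 1 = 8
ES_Task 2 = 0; EF_Task 2 = 14
ES_Task 3 = 8; EF_Task 3 = 8+10 = 18
ES_Task 4 = 14; EF_Task 4 = 14+2 = 16
ES_Task 5 = 8; EF_Task 5 = 8+4 = 12
ES_Task 6 = max(EF_Task 3=18, EF_Task 4=16, EF_Task 5=12) = 18; EF_Task 6 = 18+15 = 33
Expected project duration μ = 33 weeks. Critical path: Task 1 → Task 3 → Task 6.

Variance along critical path = 2.778 + 11.111 + 4.000 = 17.889; σ = √17.889 = 4.230 weeks.
Z = (29 − 33) / 4.230 = -0.946
P(T ≤ 29) = Φ(-0.946) ≈ 0.172

0.172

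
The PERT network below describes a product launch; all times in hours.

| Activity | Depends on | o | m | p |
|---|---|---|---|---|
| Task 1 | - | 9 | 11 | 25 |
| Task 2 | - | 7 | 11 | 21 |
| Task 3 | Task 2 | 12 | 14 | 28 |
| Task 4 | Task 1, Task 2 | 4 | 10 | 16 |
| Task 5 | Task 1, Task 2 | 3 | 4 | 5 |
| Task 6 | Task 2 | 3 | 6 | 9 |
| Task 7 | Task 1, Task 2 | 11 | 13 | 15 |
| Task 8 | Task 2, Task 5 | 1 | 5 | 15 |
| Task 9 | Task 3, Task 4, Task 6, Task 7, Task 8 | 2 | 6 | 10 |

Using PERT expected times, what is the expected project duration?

te_Task 1 = (9 + 4·11 + 25)/6 = 78/6 = 13
te_Task 2 = (7 + 4·11 + 21)/6 = 72/6 = 12
te_Task 3 = (12 + 4·14 + 28)/6 = 96/6 = 16
te_Task 4 = (4 + 4·10 + 16)/6 = 60/6 = 10
te_Task 5 = (3 + 4·4 + 5)/6 = 24/6 = 4
te_Task 6 = (3 + 4·6 + 9)/6 = 36/6 = 6
te_Task 7 = (11 + 4·13 + 15)/6 = 78/6 = 13
te_Task 8 = (1 + 4·5 + 15)/6 = 36/6 = 6
te_Task 9 = (2 + 4·6 + 10)/6 = 36/6 = 6

Forward pass:
ES_Task 1 = 0; EF_Task 1 = 13
ES_Task 2 = 0; EF_Task 2 = 12
ES_Task 3 = 12; EF_Task 3 = 12+16 = 28
ES_Task 4 = max(EF_Task 1=13, EF_Task 2=12) = 13; EF_Task 4 = 13+10 = 23
ES_Task 5 = max(EF_Task 1=13, EF_Task 2=12) = 13; EF_Task 5 = 13+4 = 17
ES_Task 6 = 12; EF_Task 6 = 12+6 = 18
ES_Task 7 = max(EF_Task 1=13, EF_Task 2=12) = 13; EF_Task 7 = 13+13 = 26
ES_Task 8 = max(EF_Task 2=12, EF_Task 5=17) = 17; EF_Task 8 = 17+6 = 23
ES_Task 9 = max(EF_Task 3=28, EF_Task 4=23, EF_Task 6=18, EF_Task 7=26, EF_Task 8=23) = 28; EF_Task 9 = 28+6 = 34
Expected project duration μ = 34 hours. Critical path: Task 2 → Task 3 → Task 9.

34 hours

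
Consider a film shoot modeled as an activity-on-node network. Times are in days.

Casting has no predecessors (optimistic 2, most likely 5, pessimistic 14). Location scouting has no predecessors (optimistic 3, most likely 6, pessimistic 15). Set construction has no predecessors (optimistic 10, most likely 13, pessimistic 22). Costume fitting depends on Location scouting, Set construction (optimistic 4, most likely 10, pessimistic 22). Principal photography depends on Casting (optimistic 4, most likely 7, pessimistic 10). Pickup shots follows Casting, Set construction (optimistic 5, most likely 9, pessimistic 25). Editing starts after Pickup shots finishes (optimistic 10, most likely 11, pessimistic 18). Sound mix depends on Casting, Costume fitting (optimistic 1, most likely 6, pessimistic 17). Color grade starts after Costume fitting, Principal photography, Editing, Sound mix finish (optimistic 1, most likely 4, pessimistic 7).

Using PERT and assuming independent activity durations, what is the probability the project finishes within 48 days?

te_Casting = (2 + 4·5 + 14)/6 = 36/6 = 6; σ²_Casting = ((14−2)/6)² = 4.000
te_Location scouting = (3 + 4·6 + 15)/6 = 42/6 = 7; σ²_Location scouting = ((15−3)/6)² = 4.000
te_Set construction = (10 + 4·13 + 22)/6 = 84/6 = 14; σ²_Set construction = ((22−10)/6)² = 4.000
te_Costume fitting = (4 + 4·10 + 22)/6 = 66/6 = 11; σ²_Costume fitting = ((22−4)/6)² = 9.000
te_Principal photography = (4 + 4·7 + 10)/6 = 42/6 = 7; σ²_Principal photography = ((10−4)/6)² = 1.000
te_Pickup shots = (5 + 4·9 + 25)/6 = 66/6 = 11; σ²_Pickup shots = ((25−5)/6)² = 11.111
te_Editing = (10 + 4·11 + 18)/6 = 72/6 = 12; σ²_Editing = ((18−10)/6)² = 1.778
te_Sound mix = (1 + 4·6 + 17)/6 = 42/6 = 7; σ²_Sound mix = ((17−1)/6)² = 7.111
te_Color grade = (1 + 4·4 + 7)/6 = 24/6 = 4; σ²_Color grade = ((7−1)/6)² = 1.000

Forward pass:
ES_Casting = 0; EF_Casting = 6
ES_Location scouting = 0; EF_Location scouting = 7
ES_Set construction = 0; EF_Set construction = 14
ES_Costume fitting = max(EF_Location scouting=7, EF_Set construction=14) = 14; EF_Costume fitting = 14+11 = 25
ES_Principal photography = 6; EF_Principal photography = 6+7 = 13
ES_Pickup shots = max(EF_Casting=6, EF_Set construction=14) = 14; EF_Pickup shots = 14+11 = 25
ES_Editing = 25; EF_Editing = 25+12 = 37
ES_Sound mix = max(EF_Casting=6, EF_Costume fitting=25) = 25; EF_Sound mix = 25+7 = 32
ES_Color grade = max(EF_Costume fitting=25, EF_Principal photography=13, EF_Editing=37, EF_Sound mix=32) = 37; EF_Color grade = 37+4 = 41
Expected project duration μ = 41 days. Critical path: Set construction → Pickup shots → Editing → Color grade.

Variance along critical path = 4.000 + 11.111 + 1.778 + 1.000 = 17.889; σ = √17.889 = 4.230 days.
Z = (48 − 41) / 4.230 = 1.655
P(T ≤ 48) = Φ(1.655) ≈ 0.951

0.951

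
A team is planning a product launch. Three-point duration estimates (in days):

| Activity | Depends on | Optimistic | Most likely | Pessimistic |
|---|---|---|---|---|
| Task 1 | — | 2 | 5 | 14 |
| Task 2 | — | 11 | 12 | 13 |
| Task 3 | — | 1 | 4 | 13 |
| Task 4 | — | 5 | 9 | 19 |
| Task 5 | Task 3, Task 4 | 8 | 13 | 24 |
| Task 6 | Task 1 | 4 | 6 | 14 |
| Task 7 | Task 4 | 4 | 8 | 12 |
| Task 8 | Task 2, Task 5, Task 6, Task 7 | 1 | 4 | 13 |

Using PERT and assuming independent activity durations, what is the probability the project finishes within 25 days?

0.163

te_Task 1 = (2 + 4·5 + 14)/6 = 36/6 = 6; σ²_Task 1 = ((14−2)/6)² = 4.000
te_Task 2 = (11 + 4·12 + 13)/6 = 72/6 = 12; σ²_Task 2 = ((13−11)/6)² = 0.111
te_Task 3 = (1 + 4·4 + 13)/6 = 30/6 = 5; σ²_Task 3 = ((13−1)/6)² = 4.000
te_Task 4 = (5 + 4·9 + 19)/6 = 60/6 = 10; σ²_Task 4 = ((19−5)/6)² = 5.444
te_Task 5 = (8 + 4·13 + 24)/6 = 84/6 = 14; σ²_Task 5 = ((24−8)/6)² = 7.111
te_Task 6 = (4 + 4·6 + 14)/6 = 42/6 = 7; σ²_Task 6 = ((14−4)/6)² = 2.778
te_Task 7 = (4 + 4·8 + 12)/6 = 48/6 = 8; σ²_Task 7 = ((12−4)/6)² = 1.778
te_Task 8 = (1 + 4·4 + 13)/6 = 30/6 = 5; σ²_Task 8 = ((13−1)/6)² = 4.000

Forward pass:
ES_Task 1 = 0; EF_Task 1 = 6
ES_Task 2 = 0; EF_Task 2 = 12
ES_Task 3 = 0; EF_Task 3 = 5
ES_Task 4 = 0; EF_Task 4 = 10
ES_Task 5 = max(EF_Task 3=5, EF_Task 4=10) = 10; EF_Task 5 = 10+14 = 24
ES_Task 6 = 6; EF_Task 6 = 6+7 = 13
ES_Task 7 = 10; EF_Task 7 = 10+8 = 18
ES_Task 8 = max(EF_Task 2=12, EF_Task 5=24, EF_Task 6=13, EF_Task 7=18) = 24; EF_Task 8 = 24+5 = 29
Expected project duration μ = 29 days. Critical path: Task 4 → Task 5 → Task 8.

Variance along critical path = 5.444 + 7.111 + 4.000 = 16.556; σ = √16.556 = 4.069 days.
Z = (25 − 29) / 4.069 = -0.983
P(T ≤ 25) = Φ(-0.983) ≈ 0.163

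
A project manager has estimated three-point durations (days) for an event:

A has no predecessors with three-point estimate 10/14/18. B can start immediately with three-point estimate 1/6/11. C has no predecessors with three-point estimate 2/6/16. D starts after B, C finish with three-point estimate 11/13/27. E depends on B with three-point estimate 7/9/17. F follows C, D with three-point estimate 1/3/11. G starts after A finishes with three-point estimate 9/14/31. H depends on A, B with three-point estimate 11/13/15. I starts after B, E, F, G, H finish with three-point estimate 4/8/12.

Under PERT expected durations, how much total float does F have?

4 days

te_A = (10 + 4·14 + 18)/6 = 84/6 = 14
te_B = (1 + 4·6 + 11)/6 = 36/6 = 6
te_C = (2 + 4·6 + 16)/6 = 42/6 = 7
te_D = (11 + 4·13 + 27)/6 = 90/6 = 15
te_E = (7 + 4·9 + 17)/6 = 60/6 = 10
te_F = (1 + 4·3 + 11)/6 = 24/6 = 4
te_G = (9 + 4·14 + 31)/6 = 96/6 = 16
te_H = (11 + 4·13 + 15)/6 = 78/6 = 13
te_I = (4 + 4·8 + 12)/6 = 48/6 = 8

Forward pass:
ES_A = 0; EF_A = 14
ES_B = 0; EF_B = 6
ES_C = 0; EF_C = 7
ES_D = max(EF_B=6, EF_C=7) = 7; EF_D = 7+15 = 22
ES_E = 6; EF_E = 6+10 = 16
ES_F = max(EF_C=7, EF_D=22) = 22; EF_F = 22+4 = 26
ES_G = 14; EF_G = 14+16 = 30
ES_H = max(EF_A=14, EF_B=6) = 14; EF_H = 14+13 = 27
ES_I = max(EF_B=6, EF_E=16, EF_F=26, EF_G=30, EF_H=27) = 30; EF_I = 30+8 = 38
Expected project duration μ = 38 days. Critical path: A → G → I.

Backward pass:
LF_I = 38; LS_I = 38−8 = 30
LF_H = LS_I = 30; LS_H = 30−13 = 17
LF_G = LS_I = 30; LS_G = 30−16 = 14
LF_F = LS_I = 30; LS_F = 30−4 = 26
LF_E = LS_I = 30; LS_E = 30−10 = 20
LF_D = LS_F = 26; LS_D = 26−15 = 11
LF_C = min(LS_D=11, LS_F=26) = 11; LS_C = 11−7 = 4
LF_B = min(LS_D=11, LS_E=20, LS_H=17, LS_I=30) = 11; LS_B = 11−6 = 5
LF_A = min(LS_G=14, LS_H=17) = 14; LS_A = 14−14 = 0
Slack_F = LS_F − ES_F = 26 − 22 = 4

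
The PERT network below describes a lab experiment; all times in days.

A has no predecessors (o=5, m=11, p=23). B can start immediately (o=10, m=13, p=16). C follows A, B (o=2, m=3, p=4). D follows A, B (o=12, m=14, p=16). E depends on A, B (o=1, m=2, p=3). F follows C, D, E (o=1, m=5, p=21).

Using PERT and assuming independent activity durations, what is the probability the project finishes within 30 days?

te_A = (5 + 4·11 + 23)/6 = 72/6 = 12; σ²_A = ((23−5)/6)² = 9.000
te_B = (10 + 4·13 + 16)/6 = 78/6 = 13; σ²_B = ((16−10)/6)² = 1.000
te_C = (2 + 4·3 + 4)/6 = 18/6 = 3; σ²_C = ((4−2)/6)² = 0.111
te_D = (12 + 4·14 + 16)/6 = 84/6 = 14; σ²_D = ((16−12)/6)² = 0.444
te_E = (1 + 4·2 + 3)/6 = 12/6 = 2; σ²_E = ((3−1)/6)² = 0.111
te_F = (1 + 4·5 + 21)/6 = 42/6 = 7; σ²_F = ((21−1)/6)² = 11.111

Forward pass:
ES_A = 0; EF_A = 12
ES_B = 0; EF_B = 13
ES_C = max(EF_A=12, EF_B=13) = 13; EF_C = 13+3 = 16
ES_D = max(EF_A=12, EF_B=13) = 13; EF_D = 13+14 = 27
ES_E = max(EF_A=12, EF_B=13) = 13; EF_E = 13+2 = 15
ES_F = max(EF_C=16, EF_D=27, EF_E=15) = 27; EF_F = 27+7 = 34
Expected project duration μ = 34 days. Critical path: B → D → F.

Variance along critical path = 1.000 + 0.444 + 11.111 = 12.556; σ = √12.556 = 3.543 days.
Z = (30 − 34) / 3.543 = -1.129
P(T ≤ 30) = Φ(-1.129) ≈ 0.129

0.129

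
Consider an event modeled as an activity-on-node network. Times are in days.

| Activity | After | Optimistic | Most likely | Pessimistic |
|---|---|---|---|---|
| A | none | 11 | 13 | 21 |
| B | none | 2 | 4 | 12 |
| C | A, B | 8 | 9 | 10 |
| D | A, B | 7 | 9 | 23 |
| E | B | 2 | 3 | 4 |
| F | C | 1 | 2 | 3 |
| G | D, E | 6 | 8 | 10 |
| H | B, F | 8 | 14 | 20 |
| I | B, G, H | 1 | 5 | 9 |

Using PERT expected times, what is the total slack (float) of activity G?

te_A = (11 + 4·13 + 21)/6 = 84/6 = 14
te_B = (2 + 4·4 + 12)/6 = 30/6 = 5
te_C = (8 + 4·9 + 10)/6 = 54/6 = 9
te_D = (7 + 4·9 + 23)/6 = 66/6 = 11
te_E = (2 + 4·3 + 4)/6 = 18/6 = 3
te_F = (1 + 4·2 + 3)/6 = 12/6 = 2
te_G = (6 + 4·8 + 10)/6 = 48/6 = 8
te_H = (8 + 4·14 + 20)/6 = 84/6 = 14
te_I = (1 + 4·5 + 9)/6 = 30/6 = 5

Forward pass:
ES_A = 0; EF_A = 14
ES_B = 0; EF_B = 5
ES_C = max(EF_A=14, EF_B=5) = 14; EF_C = 14+9 = 23
ES_D = max(EF_A=14, EF_B=5) = 14; EF_D = 14+11 = 25
ES_E = 5; EF_E = 5+3 = 8
ES_F = 23; EF_F = 23+2 = 25
ES_G = max(EF_D=25, EF_E=8) = 25; EF_G = 25+8 = 33
ES_H = max(EF_B=5, EF_F=25) = 25; EF_H = 25+14 = 39
ES_I = max(EF_B=5, EF_G=33, EF_H=39) = 39; EF_I = 39+5 = 44
Expected project duration μ = 44 days. Critical path: A → C → F → H → I.

Backward pass:
LF_I = 44; LS_I = 44−5 = 39
LF_H = LS_I = 39; LS_H = 39−14 = 25
LF_G = LS_I = 39; LS_G = 39−8 = 31
LF_F = LS_H = 25; LS_F = 25−2 = 23
LF_E = LS_G = 31; LS_E = 31−3 = 28
LF_D = LS_G = 31; LS_D = 31−11 = 20
LF_C = LS_F = 23; LS_C = 23−9 = 14
LF_B = min(LS_C=14, LS_D=20, LS_E=28, LS_H=25, LS_I=39) = 14; LS_B = 14−5 = 9
LF_A = min(LS_C=14, LS_D=20) = 14; LS_A = 14−14 = 0
Slack_G = LS_G − ES_G = 31 − 25 = 6

6 days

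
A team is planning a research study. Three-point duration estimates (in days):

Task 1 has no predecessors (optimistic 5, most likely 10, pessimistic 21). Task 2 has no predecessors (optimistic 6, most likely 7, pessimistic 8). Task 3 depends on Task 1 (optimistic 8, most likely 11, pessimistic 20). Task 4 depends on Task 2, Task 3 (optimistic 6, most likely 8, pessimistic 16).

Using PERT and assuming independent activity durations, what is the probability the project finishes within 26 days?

te_Task 1 = (5 + 4·10 + 21)/6 = 66/6 = 11; σ²_Task 1 = ((21−5)/6)² = 7.111
te_Task 2 = (6 + 4·7 + 8)/6 = 42/6 = 7; σ²_Task 2 = ((8−6)/6)² = 0.111
te_Task 3 = (8 + 4·11 + 20)/6 = 72/6 = 12; σ²_Task 3 = ((20−8)/6)² = 4.000
te_Task 4 = (6 + 4·8 + 16)/6 = 54/6 = 9; σ²_Task 4 = ((16−6)/6)² = 2.778

Forward pass:
ES_Task 1 = 0; EF_Task 1 = 11
ES_Task 2 = 0; EF_Task 2 = 7
ES_Task 3 = 11; EF_Task 3 = 11+12 = 23
ES_Task 4 = max(EF_Task 2=7, EF_Task 3=23) = 23; EF_Task 4 = 23+9 = 32
Expected project duration μ = 32 days. Critical path: Task 1 → Task 3 → Task 4.

Variance along critical path = 7.111 + 4.000 + 2.778 = 13.889; σ = √13.889 = 3.727 days.
Z = (26 − 32) / 3.727 = -1.610
P(T ≤ 26) = Φ(-1.610) ≈ 0.054

0.054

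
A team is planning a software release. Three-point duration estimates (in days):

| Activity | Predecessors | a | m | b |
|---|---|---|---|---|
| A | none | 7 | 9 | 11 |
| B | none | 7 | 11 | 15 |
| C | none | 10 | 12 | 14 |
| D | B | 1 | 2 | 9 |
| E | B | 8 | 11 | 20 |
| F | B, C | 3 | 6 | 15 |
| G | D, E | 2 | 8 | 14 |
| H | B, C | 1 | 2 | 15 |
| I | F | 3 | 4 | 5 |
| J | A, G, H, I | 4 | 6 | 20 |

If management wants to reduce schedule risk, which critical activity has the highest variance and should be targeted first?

J

te_A = (7 + 4·9 + 11)/6 = 54/6 = 9; σ²_A = ((11−7)/6)² = 0.444
te_B = (7 + 4·11 + 15)/6 = 66/6 = 11; σ²_B = ((15−7)/6)² = 1.778
te_C = (10 + 4·12 + 14)/6 = 72/6 = 12; σ²_C = ((14−10)/6)² = 0.444
te_D = (1 + 4·2 + 9)/6 = 18/6 = 3; σ²_D = ((9−1)/6)² = 1.778
te_E = (8 + 4·11 + 20)/6 = 72/6 = 12; σ²_E = ((20−8)/6)² = 4.000
te_F = (3 + 4·6 + 15)/6 = 42/6 = 7; σ²_F = ((15−3)/6)² = 4.000
te_G = (2 + 4·8 + 14)/6 = 48/6 = 8; σ²_G = ((14−2)/6)² = 4.000
te_H = (1 + 4·2 + 15)/6 = 24/6 = 4; σ²_H = ((15−1)/6)² = 5.444
te_I = (3 + 4·4 + 5)/6 = 24/6 = 4; σ²_I = ((5−3)/6)² = 0.111
te_J = (4 + 4·6 + 20)/6 = 48/6 = 8; σ²_J = ((20−4)/6)² = 7.111

Forward pass:
ES_A = 0; EF_A = 9
ES_B = 0; EF_B = 11
ES_C = 0; EF_C = 12
ES_D = 11; EF_D = 11+3 = 14
ES_E = 11; EF_E = 11+12 = 23
ES_F = max(EF_B=11, EF_C=12) = 12; EF_F = 12+7 = 19
ES_G = max(EF_D=14, EF_E=23) = 23; EF_G = 23+8 = 31
ES_H = max(EF_B=11, EF_C=12) = 12; EF_H = 12+4 = 16
ES_I = 19; EF_I = 19+4 = 23
ES_J = max(EF_A=9, EF_G=31, EF_H=16, EF_I=23) = 31; EF_J = 31+8 = 39
Expected project duration μ = 39 days. Critical path: B → E → G → J.

Variances on critical path: σ²_B=1.778, σ²_E=4.000, σ²_G=4.000, σ²_J=7.111.
Largest is σ²_J = 7.111.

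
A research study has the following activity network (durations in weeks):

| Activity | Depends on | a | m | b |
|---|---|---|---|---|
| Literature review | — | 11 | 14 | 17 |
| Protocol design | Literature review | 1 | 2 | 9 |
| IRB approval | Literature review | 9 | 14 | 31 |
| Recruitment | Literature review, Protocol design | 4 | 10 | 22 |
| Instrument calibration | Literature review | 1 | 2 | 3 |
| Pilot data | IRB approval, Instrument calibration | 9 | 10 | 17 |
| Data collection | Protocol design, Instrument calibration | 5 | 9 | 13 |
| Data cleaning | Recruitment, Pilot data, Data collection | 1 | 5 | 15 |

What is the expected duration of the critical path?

te_Literature review = (11 + 4·14 + 17)/6 = 84/6 = 14
te_Protocol design = (1 + 4·2 + 9)/6 = 18/6 = 3
te_IRB approval = (9 + 4·14 + 31)/6 = 96/6 = 16
te_Recruitment = (4 + 4·10 + 22)/6 = 66/6 = 11
te_Instrument calibration = (1 + 4·2 + 3)/6 = 12/6 = 2
te_Pilot data = (9 + 4·10 + 17)/6 = 66/6 = 11
te_Data collection = (5 + 4·9 + 13)/6 = 54/6 = 9
te_Data cleaning = (1 + 4·5 + 15)/6 = 36/6 = 6

Forward pass:
ES_Literature review = 0; EF_Literature review = 14
ES_Protocol design = 14; EF_Protocol design = 14+3 = 17
ES_IRB approval = 14; EF_IRB approval = 14+16 = 30
ES_Recruitment = max(EF_Literature review=14, EF_Protocol design=17) = 17; EF_Recruitment = 17+11 = 28
ES_Instrument calibration = 14; EF_Instrument calibration = 14+2 = 16
ES_Pilot data = max(EF_IRB approval=30, EF_Instrument calibration=16) = 30; EF_Pilot data = 30+11 = 41
ES_Data collection = max(EF_Protocol design=17, EF_Instrument calibration=16) = 17; EF_Data collection = 17+9 = 26
ES_Data cleaning = max(EF_Recruitment=28, EF_Pilot data=41, EF_Data collection=26) = 41; EF_Data cleaning = 41+6 = 47
Expected project duration μ = 47 weeks. Critical path: Literature review → IRB approval → Pilot data → Data cleaning.

47 weeks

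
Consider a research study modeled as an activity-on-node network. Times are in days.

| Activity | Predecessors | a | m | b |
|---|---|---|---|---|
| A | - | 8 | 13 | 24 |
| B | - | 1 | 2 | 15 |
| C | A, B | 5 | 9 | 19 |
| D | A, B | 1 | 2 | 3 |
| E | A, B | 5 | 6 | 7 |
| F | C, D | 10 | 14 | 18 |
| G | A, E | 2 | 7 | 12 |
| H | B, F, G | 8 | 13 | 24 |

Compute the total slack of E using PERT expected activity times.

11 days

te_A = (8 + 4·13 + 24)/6 = 84/6 = 14
te_B = (1 + 4·2 + 15)/6 = 24/6 = 4
te_C = (5 + 4·9 + 19)/6 = 60/6 = 10
te_D = (1 + 4·2 + 3)/6 = 12/6 = 2
te_E = (5 + 4·6 + 7)/6 = 36/6 = 6
te_F = (10 + 4·14 + 18)/6 = 84/6 = 14
te_G = (2 + 4·7 + 12)/6 = 42/6 = 7
te_H = (8 + 4·13 + 24)/6 = 84/6 = 14

Forward pass:
ES_A = 0; EF_A = 14
ES_B = 0; EF_B = 4
ES_C = max(EF_A=14, EF_B=4) = 14; EF_C = 14+10 = 24
ES_D = max(EF_A=14, EF_B=4) = 14; EF_D = 14+2 = 16
ES_E = max(EF_A=14, EF_B=4) = 14; EF_E = 14+6 = 20
ES_F = max(EF_C=24, EF_D=16) = 24; EF_F = 24+14 = 38
ES_G = max(EF_A=14, EF_E=20) = 20; EF_G = 20+7 = 27
ES_H = max(EF_B=4, EF_F=38, EF_G=27) = 38; EF_H = 38+14 = 52
Expected project duration μ = 52 days. Critical path: A → C → F → H.

Backward pass:
LF_H = 52; LS_H = 52−14 = 38
LF_G = LS_H = 38; LS_G = 38−7 = 31
LF_F = LS_H = 38; LS_F = 38−14 = 24
LF_E = LS_G = 31; LS_E = 31−6 = 25
LF_D = LS_F = 24; LS_D = 24−2 = 22
LF_C = LS_F = 24; LS_C = 24−10 = 14
LF_B = min(LS_C=14, LS_D=22, LS_E=25, LS_H=38) = 14; LS_B = 14−4 = 10
LF_A = min(LS_C=14, LS_D=22, LS_E=25, LS_G=31) = 14; LS_A = 14−14 = 0
Slack_E = LS_E − ES_E = 25 − 14 = 11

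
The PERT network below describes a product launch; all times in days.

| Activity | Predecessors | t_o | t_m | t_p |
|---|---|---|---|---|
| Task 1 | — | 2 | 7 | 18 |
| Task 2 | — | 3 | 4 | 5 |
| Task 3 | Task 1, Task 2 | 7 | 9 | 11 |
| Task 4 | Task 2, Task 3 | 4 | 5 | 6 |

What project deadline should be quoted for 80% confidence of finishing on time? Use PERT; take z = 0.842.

te_Task 1 = (2 + 4·7 + 18)/6 = 48/6 = 8; σ²_Task 1 = ((18−2)/6)² = 7.111
te_Task 2 = (3 + 4·4 + 5)/6 = 24/6 = 4; σ²_Task 2 = ((5−3)/6)² = 0.111
te_Task 3 = (7 + 4·9 + 11)/6 = 54/6 = 9; σ²_Task 3 = ((11−7)/6)² = 0.444
te_Task 4 = (4 + 4·5 + 6)/6 = 30/6 = 5; σ²_Task 4 = ((6−4)/6)² = 0.111

Forward pass:
ES_Task 1 = 0; EF_Task 1 = 8
ES_Task 2 = 0; EF_Task 2 = 4
ES_Task 3 = max(EF_Task 1=8, EF_Task 2=4) = 8; EF_Task 3 = 8+9 = 17
ES_Task 4 = max(EF_Task 2=4, EF_Task 3=17) = 17; EF_Task 4 = 17+5 = 22
Expected project duration μ = 22 days. Critical path: Task 1 → Task 3 → Task 4.

Variance along critical path = 7.111 + 0.444 + 0.111 = 7.667; σ = 2.769 days.
D = μ + z·σ = 22 + 0.842·2.769 = 24.3 days

24.3 days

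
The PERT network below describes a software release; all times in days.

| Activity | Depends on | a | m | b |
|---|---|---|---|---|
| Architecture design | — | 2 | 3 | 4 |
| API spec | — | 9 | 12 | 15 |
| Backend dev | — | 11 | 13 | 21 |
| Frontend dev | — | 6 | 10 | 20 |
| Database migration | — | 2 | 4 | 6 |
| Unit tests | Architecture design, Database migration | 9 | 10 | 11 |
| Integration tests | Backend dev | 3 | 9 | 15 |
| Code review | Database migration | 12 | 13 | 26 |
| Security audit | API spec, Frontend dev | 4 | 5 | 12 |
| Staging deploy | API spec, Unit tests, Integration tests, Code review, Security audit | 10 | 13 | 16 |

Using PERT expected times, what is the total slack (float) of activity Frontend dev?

te_Architecture design = (2 + 4·3 + 4)/6 = 18/6 = 3
te_API spec = (9 + 4·12 + 15)/6 = 72/6 = 12
te_Backend dev = (11 + 4·13 + 21)/6 = 84/6 = 14
te_Frontend dev = (6 + 4·10 + 20)/6 = 66/6 = 11
te_Database migration = (2 + 4·4 + 6)/6 = 24/6 = 4
te_Unit tests = (9 + 4·10 + 11)/6 = 60/6 = 10
te_Integration tests = (3 + 4·9 + 15)/6 = 54/6 = 9
te_Code review = (12 + 4·13 + 26)/6 = 90/6 = 15
te_Security audit = (4 + 4·5 + 12)/6 = 36/6 = 6
te_Staging deploy = (10 + 4·13 + 16)/6 = 78/6 = 13

Forward pass:
ES_Architecture design = 0; EF_Architecture design = 3
ES_API spec = 0; EF_API spec = 12
ES_Backend dev = 0; EF_Backend dev = 14
ES_Frontend dev = 0; EF_Frontend dev = 11
ES_Database migration = 0; EF_Database migration = 4
ES_Unit tests = max(EF_Architecture design=3, EF_Database migration=4) = 4; EF_Unit tests = 4+10 = 14
ES_Integration tests = 14; EF_Integration tests = 14+9 = 23
ES_Code review = 4; EF_Code review = 4+15 = 19
ES_Security audit = max(EF_API spec=12, EF_Frontend dev=11) = 12; EF_Security audit = 12+6 = 18
ES_Staging deploy = max(EF_API spec=12, EF_Unit tests=14, EF_Integration tests=23, EF_Code review=19, EF_Security audit=18) = 23; EF_Staging deploy = 23+13 = 36
Expected project duration μ = 36 days. Critical path: Backend dev → Integration tests → Staging deploy.

Backward pass:
LF_Staging deploy = 36; LS_Staging deploy = 36−13 = 23
LF_Security audit = LS_Staging deploy = 23; LS_Security audit = 23−6 = 17
LF_Code review = LS_Staging deploy = 23; LS_Code review = 23−15 = 8
LF_Integration tests = LS_Staging deploy = 23; LS_Integration tests = 23−9 = 14
LF_Unit tests = LS_Staging deploy = 23; LS_Unit tests = 23−10 = 13
LF_Database migration = min(LS_Unit tests=13, LS_Code review=8) = 8; LS_Database migration = 8−4 = 4
LF_Frontend dev = LS_Security audit = 17; LS_Frontend dev = 17−11 = 6
LF_Backend dev = LS_Integration tests = 14; LS_Backend dev = 14−14 = 0
LF_API spec = min(LS_Security audit=17, LS_Staging deploy=23) = 17; LS_API spec = 17−12 = 5
LF_Architecture design = LS_Unit tests = 13; LS_Architecture design = 13−3 = 10
Slack_Frontend dev = LS_Frontend dev − ES_Frontend dev = 6 − 0 = 6

6 days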